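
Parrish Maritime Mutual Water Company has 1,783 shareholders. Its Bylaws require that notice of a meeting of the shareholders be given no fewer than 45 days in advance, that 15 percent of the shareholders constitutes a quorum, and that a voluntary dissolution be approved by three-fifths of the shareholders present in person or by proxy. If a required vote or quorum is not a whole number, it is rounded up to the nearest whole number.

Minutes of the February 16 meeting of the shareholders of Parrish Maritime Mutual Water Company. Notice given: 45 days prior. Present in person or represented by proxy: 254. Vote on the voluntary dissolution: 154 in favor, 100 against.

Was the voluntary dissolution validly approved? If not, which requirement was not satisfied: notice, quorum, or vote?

Invalid — quorum requirement not satisfied.

Notice: 45 days given; 45 required. Satisfied.
Quorum: 15% of 1,783 = 267.45, rounded up to 268; 254 present. Not satisfied.
Vote: requires three-fifths of those present (254); 3/5 of 254 = 152.40, rounded up to 153, so 153 needed; 154 in favor. Satisfied.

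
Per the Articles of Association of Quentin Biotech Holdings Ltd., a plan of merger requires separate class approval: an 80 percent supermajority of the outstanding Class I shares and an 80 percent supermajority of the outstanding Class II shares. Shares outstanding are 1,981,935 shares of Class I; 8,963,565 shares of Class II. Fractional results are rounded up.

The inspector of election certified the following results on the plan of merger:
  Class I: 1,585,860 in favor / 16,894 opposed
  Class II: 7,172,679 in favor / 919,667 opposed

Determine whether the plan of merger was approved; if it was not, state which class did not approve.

Approved — every class gave the required vote.

Class I: 4/5 of 1981935 = 1585548; 1,585,548 required, 1,585,860 in favor — approved.
Class II: 4/5 of 8963565 = 7170852; 7,170,852 required, 7,172,679 in favor — approved.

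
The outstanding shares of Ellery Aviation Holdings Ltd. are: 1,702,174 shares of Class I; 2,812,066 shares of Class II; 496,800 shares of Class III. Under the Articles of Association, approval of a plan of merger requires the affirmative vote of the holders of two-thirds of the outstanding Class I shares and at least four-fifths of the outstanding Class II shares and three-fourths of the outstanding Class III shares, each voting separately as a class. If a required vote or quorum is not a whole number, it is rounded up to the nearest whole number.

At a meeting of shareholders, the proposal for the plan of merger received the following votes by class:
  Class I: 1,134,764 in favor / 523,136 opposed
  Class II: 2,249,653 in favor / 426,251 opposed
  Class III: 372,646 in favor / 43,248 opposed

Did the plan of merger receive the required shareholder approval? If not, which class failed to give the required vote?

Class I: 2/3 of 1702174 = 1134782.67, rounded up to 1134783; 1,134,783 required, 1,134,764 in favor — not approved.
Class II: 4/5 of 2812066 = 2249652.80, rounded up to 2249653; 2,249,653 required, 2,249,653 in favor — approved.
Class III: 3/4 of 496800 = 372600; 372,600 required, 372,646 in favor — approved.

Not approved — the Class I shares did not give the required vote.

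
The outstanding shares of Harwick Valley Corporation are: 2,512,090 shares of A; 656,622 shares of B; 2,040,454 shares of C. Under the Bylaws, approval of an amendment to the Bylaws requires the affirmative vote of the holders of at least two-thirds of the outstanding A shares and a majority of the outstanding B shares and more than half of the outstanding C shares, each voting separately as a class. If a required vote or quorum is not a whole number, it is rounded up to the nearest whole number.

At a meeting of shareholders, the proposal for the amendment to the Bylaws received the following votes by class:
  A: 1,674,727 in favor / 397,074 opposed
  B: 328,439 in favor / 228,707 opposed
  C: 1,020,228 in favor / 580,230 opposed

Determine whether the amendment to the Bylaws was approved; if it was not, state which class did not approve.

A: 2/3 of 2512090 = 1674726.67, rounded up to 1674727; 1,674,727 required, 1,674,727 in favor — approved.
B: a majority of 656622 is 328312; 328,312 required, 328,439 in favor — approved.
C: a majority of 2040454 is 1020228; 1,020,228 required, 1,020,228 in favor — approved.

Approved — every class gave the required vote.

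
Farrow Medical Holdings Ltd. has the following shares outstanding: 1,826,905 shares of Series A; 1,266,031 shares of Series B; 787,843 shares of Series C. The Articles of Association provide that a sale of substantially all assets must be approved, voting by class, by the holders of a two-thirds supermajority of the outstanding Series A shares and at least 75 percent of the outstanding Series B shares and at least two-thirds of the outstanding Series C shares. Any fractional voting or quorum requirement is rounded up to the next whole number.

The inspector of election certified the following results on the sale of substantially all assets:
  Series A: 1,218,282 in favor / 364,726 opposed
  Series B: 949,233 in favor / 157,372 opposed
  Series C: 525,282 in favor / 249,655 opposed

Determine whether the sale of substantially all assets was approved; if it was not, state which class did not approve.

Series A: 2/3 of 1826905 = 1217936.67, rounded up to 1217937; 1,217,937 required, 1,218,282 in favor — approved.
Series B: 3/4 of 1266031 = 949523.25, rounded up to 949524; 949,524 required, 949,233 in favor — not approved.
Series C: 2/3 of 787843 = 525228.67, rounded up to 525229; 525,229 required, 525,282 in favor — approved.

Not approved — the Series B shares did not give the required vote.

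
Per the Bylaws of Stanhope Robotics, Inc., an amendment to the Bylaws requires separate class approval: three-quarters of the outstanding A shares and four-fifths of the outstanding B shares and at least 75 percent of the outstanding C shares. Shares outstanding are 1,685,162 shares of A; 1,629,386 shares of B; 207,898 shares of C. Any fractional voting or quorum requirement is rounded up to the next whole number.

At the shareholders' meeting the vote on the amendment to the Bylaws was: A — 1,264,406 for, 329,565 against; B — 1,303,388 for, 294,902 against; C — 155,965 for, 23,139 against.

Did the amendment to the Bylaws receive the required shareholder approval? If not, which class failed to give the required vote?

Not approved — the B shares did not give the required vote.

A: 3/4 of 1685162 = 1263871.50, rounded up to 1263872; 1,263,872 required, 1,264,406 in favor — approved.
B: 4/5 of 1629386 = 1303508.80, rounded up to 1303509; 1,303,509 required, 1,303,388 in favor — not approved.
C: 3/4 of 207898 = 155923.50, rounded up to 155924; 155,924 required, 155,965 in favor — approved.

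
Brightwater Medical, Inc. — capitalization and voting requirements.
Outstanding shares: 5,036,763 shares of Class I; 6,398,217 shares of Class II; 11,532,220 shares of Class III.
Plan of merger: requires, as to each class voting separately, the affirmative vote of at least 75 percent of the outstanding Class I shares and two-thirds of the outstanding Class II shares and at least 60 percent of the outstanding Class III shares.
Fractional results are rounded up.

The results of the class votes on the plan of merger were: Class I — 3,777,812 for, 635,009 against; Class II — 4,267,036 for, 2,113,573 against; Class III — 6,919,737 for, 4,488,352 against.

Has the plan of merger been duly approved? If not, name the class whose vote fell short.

Class I: 3/4 of 5036763 = 3777572.25, rounded up to 3777573; 3,777,573 required, 3,777,812 in favor — approved.
Class II: 2/3 of 6398217 = 4265478; 4,265,478 required, 4,267,036 in favor — approved.
Class III: 3/5 of 11532220 = 6919332; 6,919,332 required, 6,919,737 in favor — approved.

Approved — every class gave the required vote.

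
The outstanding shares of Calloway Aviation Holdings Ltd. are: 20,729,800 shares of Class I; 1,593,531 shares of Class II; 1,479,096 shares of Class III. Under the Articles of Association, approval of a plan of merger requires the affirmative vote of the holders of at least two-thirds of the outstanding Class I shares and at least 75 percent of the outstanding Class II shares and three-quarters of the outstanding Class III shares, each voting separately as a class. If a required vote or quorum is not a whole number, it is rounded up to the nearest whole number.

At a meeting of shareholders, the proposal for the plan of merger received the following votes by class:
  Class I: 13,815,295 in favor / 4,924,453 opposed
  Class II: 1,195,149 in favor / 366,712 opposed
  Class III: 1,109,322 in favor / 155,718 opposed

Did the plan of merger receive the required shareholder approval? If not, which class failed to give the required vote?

Not approved — the Class I shares did not give the required vote.

Class I: 2/3 of 20729800 = 13819866.67, rounded up to 13819867; 13,819,867 required, 13,815,295 in favor — not approved.
Class II: 3/4 of 1593531 = 1195148.25, rounded up to 1195149; 1,195,149 required, 1,195,149 in favor — approved.
Class III: 3/4 of 1479096 = 1109322; 1,109,322 required, 1,109,322 in favor — approved.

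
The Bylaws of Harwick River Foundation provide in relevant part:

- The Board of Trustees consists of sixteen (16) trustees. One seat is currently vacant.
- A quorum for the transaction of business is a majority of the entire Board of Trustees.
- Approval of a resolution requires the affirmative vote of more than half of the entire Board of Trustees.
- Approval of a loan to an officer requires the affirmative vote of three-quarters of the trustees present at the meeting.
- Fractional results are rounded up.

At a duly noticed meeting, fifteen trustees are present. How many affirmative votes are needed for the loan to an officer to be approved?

The loan to an officer requires three-fourths of the trustees present (15).
3/4 of 15 = 11.25, rounded up to 12.

12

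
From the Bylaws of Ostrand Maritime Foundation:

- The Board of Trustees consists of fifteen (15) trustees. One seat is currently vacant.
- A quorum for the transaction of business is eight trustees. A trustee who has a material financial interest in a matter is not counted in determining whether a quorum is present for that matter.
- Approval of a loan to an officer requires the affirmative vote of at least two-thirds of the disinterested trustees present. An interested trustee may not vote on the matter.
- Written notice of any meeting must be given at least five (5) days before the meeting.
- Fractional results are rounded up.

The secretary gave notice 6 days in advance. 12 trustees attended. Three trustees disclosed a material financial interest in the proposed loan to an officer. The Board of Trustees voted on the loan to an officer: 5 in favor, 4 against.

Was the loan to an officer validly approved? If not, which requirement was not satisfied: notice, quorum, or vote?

Invalid — vote requirement not satisfied.

Notice: 6 days given; 5 required (6 ≥ 5). Satisfied.
Quorum: 12 present, but the 3 interested trustees do not count, leaving 9. Quorum is 8. Satisfied.
Vote: the loan to an officer requires two-thirds of the disinterested trustees present (12 − 3 = 9). 2/3 of 9 = 6, so 6 affirmative votes are needed; 5 voted in favor. Not satisfied.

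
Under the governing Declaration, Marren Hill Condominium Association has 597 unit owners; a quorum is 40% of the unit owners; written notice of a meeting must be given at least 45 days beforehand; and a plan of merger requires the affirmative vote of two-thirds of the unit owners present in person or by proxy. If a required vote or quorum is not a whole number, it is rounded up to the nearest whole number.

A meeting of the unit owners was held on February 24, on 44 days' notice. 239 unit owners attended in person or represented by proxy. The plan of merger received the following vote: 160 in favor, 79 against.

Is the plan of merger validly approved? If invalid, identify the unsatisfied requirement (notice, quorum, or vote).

Invalid — notice requirement not satisfied.

Notice: 44 days given; 45 required. Not satisfied.
Quorum: 40% of 597 = 238.80, rounded up to 239; 239 present. Satisfied.
Vote: requires two-thirds of those present (239); 2/3 of 239 = 159.33, rounded up to 160, so 160 needed; 160 in favor. Satisfied.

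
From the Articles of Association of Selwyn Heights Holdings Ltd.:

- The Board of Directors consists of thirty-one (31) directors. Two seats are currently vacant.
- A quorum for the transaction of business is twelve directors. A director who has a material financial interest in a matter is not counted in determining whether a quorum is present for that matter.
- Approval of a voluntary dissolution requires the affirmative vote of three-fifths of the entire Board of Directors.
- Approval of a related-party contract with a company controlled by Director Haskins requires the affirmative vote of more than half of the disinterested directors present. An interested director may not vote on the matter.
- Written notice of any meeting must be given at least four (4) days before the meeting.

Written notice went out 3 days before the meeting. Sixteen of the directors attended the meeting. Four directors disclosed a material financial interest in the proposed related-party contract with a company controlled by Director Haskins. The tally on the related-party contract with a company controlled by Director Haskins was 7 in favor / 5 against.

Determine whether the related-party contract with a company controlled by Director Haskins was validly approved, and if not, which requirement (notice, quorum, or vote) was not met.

Notice: 3 days given; 4 required (3 < 4). Not satisfied.
Quorum: 16 present, but the 4 interested directors do not count, leaving 12. Quorum is 12. Satisfied.
Vote: the related-party contract with a company controlled by Director Haskins requires a majority of the disinterested directors present (16 − 4 = 12). A majority of 12 is 7, so 7 affirmative votes are needed; 7 voted in favor. Satisfied.

Invalid — notice requirement not satisfied.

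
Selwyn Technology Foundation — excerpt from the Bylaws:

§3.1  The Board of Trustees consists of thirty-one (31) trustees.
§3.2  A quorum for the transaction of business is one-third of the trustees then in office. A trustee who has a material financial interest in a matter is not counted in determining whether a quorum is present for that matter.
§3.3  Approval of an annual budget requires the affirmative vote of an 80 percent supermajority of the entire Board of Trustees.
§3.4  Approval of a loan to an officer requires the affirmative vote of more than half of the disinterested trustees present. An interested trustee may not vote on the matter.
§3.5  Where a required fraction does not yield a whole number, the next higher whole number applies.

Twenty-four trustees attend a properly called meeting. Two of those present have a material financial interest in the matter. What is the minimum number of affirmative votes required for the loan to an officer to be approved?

12

The loan to an officer requires a majority of the disinterested trustees present (24 − 2 = 22).
A majority of 22 is 12.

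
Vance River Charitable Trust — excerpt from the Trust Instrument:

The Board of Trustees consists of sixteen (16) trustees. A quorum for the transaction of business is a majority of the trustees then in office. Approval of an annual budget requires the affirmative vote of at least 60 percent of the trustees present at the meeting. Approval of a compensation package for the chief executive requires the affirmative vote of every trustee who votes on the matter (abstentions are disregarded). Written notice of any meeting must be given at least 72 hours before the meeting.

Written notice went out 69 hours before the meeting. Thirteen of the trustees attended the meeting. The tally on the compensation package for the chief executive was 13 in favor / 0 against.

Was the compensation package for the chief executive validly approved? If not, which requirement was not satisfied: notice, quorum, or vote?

Invalid — notice requirement not satisfied.

Notice: 69 hours given; 72 required (69 < 72). Not satisfied.
Quorum: 13 present; quorum is 9. Satisfied.
Vote: the compensation package for the chief executive requires the unanimous vote of the votes cast (13). Unanimous means all 13, so 13 affirmative votes are needed; 13 voted in favor. Satisfied.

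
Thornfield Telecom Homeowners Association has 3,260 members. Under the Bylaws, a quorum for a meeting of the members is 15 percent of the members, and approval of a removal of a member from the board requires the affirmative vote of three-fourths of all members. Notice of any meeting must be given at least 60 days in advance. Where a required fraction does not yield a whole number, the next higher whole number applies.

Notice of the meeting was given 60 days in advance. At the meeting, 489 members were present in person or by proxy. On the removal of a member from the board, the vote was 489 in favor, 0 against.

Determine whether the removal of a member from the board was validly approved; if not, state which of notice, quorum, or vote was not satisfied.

Notice: 60 days given; 60 required. Satisfied.
Quorum: 15% of 3,260 = 489; 489 present. Satisfied.
Vote: requires three-fourths of all members (3,260); 3/4 of 3260 = 2445, so 2,445 needed; 489 in favor. Not satisfied.

Invalid — vote requirement not satisfied.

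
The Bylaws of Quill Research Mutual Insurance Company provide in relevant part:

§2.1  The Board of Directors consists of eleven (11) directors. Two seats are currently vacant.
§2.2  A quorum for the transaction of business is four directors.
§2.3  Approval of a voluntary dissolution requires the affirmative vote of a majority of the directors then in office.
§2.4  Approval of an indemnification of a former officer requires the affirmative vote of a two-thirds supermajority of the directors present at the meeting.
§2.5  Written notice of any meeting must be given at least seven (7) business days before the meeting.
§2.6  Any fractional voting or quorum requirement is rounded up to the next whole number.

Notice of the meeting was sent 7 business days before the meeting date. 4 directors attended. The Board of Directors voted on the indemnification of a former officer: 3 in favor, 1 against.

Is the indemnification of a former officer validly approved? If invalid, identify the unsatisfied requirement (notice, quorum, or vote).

Valid — all requirements satisfied.

Notice: 7 business days given; 7 required (7 ≥ 7). Satisfied.
Quorum: 4 present; quorum is 4. Satisfied.
Vote: the indemnification of a former officer requires two-thirds of the directors present (4). 2/3 of 4 = 2.67, rounded up to 3, so 3 affirmative votes are needed; 3 voted in favor. Satisfied.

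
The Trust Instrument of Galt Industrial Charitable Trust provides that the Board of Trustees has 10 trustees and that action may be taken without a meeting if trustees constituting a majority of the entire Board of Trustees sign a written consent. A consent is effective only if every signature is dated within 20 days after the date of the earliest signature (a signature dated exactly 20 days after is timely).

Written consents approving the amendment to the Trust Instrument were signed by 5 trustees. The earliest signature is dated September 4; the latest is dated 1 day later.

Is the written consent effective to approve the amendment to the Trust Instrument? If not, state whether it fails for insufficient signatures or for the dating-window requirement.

Signatures required: a majority of 10 — a majority of 10 is 6, so 6 needed; 5 signed. Insufficient.
Dating window: the latest signature is 1 day after the earliest; the limit is 20 days. Within the window.

Not effective — insufficient signatures.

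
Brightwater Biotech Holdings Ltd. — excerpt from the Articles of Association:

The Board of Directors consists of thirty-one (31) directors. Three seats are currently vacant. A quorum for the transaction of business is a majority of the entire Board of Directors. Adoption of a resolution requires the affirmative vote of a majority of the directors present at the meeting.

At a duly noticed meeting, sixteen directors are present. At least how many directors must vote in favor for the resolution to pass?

The resolution requires a majority of the directors present (16).
A majority of 16 is 9.

9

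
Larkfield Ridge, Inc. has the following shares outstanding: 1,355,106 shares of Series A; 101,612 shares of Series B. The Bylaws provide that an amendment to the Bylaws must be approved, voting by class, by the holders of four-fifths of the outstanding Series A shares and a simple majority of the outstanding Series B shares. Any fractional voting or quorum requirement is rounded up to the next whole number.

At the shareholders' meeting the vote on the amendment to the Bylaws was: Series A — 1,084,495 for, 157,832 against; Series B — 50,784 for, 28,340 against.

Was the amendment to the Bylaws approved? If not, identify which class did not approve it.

Not approved — the Series B shares did not give the required vote.

Series A: 4/5 of 1355106 = 1084084.80, rounded up to 1084085; 1,084,085 required, 1,084,495 in favor — approved.
Series B: a majority of 101612 is 50807; 50,807 required, 50,784 in favor — not approved.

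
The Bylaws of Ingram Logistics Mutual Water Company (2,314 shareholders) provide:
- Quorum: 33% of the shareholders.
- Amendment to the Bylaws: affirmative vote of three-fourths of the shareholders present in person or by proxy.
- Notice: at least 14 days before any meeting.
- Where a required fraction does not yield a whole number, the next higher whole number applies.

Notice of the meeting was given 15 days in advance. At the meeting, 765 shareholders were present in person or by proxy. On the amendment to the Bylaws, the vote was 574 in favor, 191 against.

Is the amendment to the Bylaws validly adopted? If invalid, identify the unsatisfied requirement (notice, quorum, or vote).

Notice: 15 days given; 14 required. Satisfied.
Quorum: 33% of 2,314 = 763.62, rounded up to 764; 765 present. Satisfied.
Vote: requires three-fourths of those present (765); 3/4 of 765 = 573.75, rounded up to 574, so 574 needed; 574 in favor. Satisfied.

Valid — all requirements satisfied.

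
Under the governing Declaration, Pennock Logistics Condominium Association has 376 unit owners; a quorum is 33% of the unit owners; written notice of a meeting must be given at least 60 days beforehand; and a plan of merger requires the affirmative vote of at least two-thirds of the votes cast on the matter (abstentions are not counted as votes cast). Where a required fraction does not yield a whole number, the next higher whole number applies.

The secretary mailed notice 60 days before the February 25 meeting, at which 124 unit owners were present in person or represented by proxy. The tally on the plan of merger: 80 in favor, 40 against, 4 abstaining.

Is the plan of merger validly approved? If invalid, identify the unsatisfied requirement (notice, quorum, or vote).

Invalid — quorum requirement not satisfied.

Notice: 60 days given; 60 required. Satisfied.
Quorum: 33% of 376 = 124.08, rounded up to 125; 124 present. Not satisfied.
Vote: requires two-thirds of the votes cast (124 − 4 abstaining = 120); 2/3 of 120 = 80, so 80 needed; 80 in favor. Satisfied.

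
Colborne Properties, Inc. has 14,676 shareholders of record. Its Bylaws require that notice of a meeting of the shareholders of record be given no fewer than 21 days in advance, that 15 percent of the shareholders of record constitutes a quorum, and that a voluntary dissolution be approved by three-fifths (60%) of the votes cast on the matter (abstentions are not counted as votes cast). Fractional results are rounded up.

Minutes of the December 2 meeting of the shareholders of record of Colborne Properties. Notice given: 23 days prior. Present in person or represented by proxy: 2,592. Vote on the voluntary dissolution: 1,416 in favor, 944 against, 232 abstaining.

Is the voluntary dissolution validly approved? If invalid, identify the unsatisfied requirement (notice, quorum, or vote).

Notice: 23 days given; 21 required. Satisfied.
Quorum: 15% of 14,676 = 2,201.40, rounded up to 2,202; 2,592 present. Satisfied.
Vote: requires three-fifths of the votes cast (2,592 − 232 abstaining = 2,360); 3/5 of 2360 = 1416, so 1,416 needed; 1,416 in favor. Satisfied.

Valid — all requirements satisfied.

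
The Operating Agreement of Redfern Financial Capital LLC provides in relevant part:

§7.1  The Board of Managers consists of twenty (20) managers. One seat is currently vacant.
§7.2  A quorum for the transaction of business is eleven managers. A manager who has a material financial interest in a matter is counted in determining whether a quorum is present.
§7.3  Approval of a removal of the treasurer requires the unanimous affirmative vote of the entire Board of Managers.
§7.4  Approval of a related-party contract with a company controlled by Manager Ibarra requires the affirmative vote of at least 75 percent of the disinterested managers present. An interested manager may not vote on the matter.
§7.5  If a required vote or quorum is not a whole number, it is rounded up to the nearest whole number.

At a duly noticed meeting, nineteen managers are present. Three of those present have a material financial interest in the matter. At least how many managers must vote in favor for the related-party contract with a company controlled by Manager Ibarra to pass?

12

The related-party contract with a company controlled by Manager Ibarra requires three-fourths of the disinterested managers present (19 − 3 = 16).
3/4 of 16 = 12.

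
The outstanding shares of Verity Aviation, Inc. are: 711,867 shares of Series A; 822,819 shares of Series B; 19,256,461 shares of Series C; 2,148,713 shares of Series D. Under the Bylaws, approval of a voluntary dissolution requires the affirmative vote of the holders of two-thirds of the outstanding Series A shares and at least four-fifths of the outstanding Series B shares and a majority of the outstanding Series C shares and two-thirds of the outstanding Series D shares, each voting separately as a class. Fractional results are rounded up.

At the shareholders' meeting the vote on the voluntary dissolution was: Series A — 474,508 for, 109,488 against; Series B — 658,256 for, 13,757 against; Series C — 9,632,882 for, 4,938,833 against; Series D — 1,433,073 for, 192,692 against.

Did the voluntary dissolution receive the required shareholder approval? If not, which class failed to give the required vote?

Series A: 2/3 of 711867 = 474578; 474,578 required, 474,508 in favor — not approved.
Series B: 4/5 of 822819 = 658255.20, rounded up to 658256; 658,256 required, 658,256 in favor — approved.
Series C: a majority of 19256461 is 9628231; 9,628,231 required, 9,632,882 in favor — approved.
Series D: 2/3 of 2148713 = 1432475.33, rounded up to 1432476; 1,432,476 required, 1,433,073 in favor — approved.

Not approved — the Series A shares did not give the required vote.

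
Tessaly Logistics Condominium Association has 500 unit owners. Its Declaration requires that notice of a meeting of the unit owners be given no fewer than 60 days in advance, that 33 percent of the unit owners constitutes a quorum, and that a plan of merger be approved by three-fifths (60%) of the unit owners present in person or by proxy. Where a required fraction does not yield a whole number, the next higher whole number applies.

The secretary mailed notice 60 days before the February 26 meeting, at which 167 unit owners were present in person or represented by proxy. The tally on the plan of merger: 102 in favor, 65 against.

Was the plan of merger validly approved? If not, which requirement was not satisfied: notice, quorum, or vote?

Valid — all requirements satisfied.

Notice: 60 days given; 60 required. Satisfied.
Quorum: 33% of 500 = 165; 167 present. Satisfied.
Vote: requires three-fifths of those present (167); 3/5 of 167 = 100.20, rounded up to 101, so 101 needed; 102 in favor. Satisfied.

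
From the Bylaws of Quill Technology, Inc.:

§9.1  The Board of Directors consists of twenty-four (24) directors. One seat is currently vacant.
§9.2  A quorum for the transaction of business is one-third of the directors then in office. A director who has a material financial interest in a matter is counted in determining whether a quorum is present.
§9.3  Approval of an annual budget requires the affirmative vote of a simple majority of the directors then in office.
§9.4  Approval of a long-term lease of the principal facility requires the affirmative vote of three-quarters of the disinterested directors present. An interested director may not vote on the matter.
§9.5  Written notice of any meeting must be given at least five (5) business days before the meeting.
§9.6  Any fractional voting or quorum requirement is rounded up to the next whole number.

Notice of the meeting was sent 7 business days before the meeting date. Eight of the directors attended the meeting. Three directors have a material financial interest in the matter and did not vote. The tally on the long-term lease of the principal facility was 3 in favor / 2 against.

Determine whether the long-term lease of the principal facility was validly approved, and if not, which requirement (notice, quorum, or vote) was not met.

Invalid — vote requirement not satisfied.

Notice: 7 business days given; 5 required (7 ≥ 5). Satisfied.
Quorum: 8 present (interested directors count toward quorum); quorum is 8. Satisfied.
Vote: the long-term lease of the principal facility requires three-fourths of the disinterested directors present (8 − 3 = 5). 3/4 of 5 = 3.75, rounded up to 4, so 4 affirmative votes are needed; 3 voted in favor. Not satisfied.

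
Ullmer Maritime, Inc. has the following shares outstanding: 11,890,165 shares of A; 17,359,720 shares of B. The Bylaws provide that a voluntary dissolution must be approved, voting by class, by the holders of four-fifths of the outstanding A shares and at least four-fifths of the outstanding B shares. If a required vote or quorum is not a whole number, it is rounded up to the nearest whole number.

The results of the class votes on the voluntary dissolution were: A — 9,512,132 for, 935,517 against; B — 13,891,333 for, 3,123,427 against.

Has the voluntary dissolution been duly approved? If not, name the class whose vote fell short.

Approved — every class gave the required vote.

A: 4/5 of 11890165 = 9512132; 9,512,132 required, 9,512,132 in favor — approved.
B: 4/5 of 17359720 = 13887776; 13,887,776 required, 13,891,333 in favor — approved.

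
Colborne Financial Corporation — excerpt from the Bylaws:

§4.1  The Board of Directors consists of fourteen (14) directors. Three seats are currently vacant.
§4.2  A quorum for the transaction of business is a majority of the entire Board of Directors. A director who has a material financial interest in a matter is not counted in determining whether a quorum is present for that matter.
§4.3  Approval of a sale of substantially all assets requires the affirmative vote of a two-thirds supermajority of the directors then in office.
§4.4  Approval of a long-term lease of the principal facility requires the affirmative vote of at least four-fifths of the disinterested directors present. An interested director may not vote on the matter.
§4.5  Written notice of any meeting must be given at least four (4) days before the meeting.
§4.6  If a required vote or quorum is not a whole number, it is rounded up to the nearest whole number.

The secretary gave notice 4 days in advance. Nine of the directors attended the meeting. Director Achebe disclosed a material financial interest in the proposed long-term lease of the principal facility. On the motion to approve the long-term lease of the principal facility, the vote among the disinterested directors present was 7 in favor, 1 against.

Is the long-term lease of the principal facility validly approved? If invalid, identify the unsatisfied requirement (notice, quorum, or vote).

Notice: 4 days given; 4 required (4 ≥ 4). Satisfied.
Quorum: 9 present, but the 1 interested director does not count, leaving 8. Quorum is 8. Satisfied.
Vote: the long-term lease of the principal facility requires four-fifths of the disinterested directors present (9 − 1 = 8). 4/5 of 8 = 6.40, rounded up to 7, so 7 affirmative votes are needed; 7 voted in favor. Satisfied.

Valid — all requirements satisfied.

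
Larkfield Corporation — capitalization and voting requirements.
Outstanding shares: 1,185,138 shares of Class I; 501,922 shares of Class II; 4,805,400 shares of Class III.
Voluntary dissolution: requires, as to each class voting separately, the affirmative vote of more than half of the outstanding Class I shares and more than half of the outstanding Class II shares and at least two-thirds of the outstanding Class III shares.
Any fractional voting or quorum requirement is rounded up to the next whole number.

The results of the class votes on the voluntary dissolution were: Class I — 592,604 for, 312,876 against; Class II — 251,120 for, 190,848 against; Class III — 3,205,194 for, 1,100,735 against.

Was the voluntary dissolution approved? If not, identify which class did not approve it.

Class I: a majority of 1185138 is 592570; 592,570 required, 592,604 in favor — approved.
Class II: a majority of 501922 is 250962; 250,962 required, 251,120 in favor — approved.
Class III: 2/3 of 4805400 = 3203600; 3,203,600 required, 3,205,194 in favor — approved.

Approved — every class gave the required vote.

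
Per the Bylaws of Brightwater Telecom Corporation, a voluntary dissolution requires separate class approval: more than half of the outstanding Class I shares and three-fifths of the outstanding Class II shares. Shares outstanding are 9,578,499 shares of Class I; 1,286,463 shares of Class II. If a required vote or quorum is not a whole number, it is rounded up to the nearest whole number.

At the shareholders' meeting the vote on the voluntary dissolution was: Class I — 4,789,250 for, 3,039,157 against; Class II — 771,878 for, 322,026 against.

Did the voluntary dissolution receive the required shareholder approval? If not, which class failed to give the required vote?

Class I: a majority of 9578499 is 4789250; 4,789,250 required, 4,789,250 in favor — approved.
Class II: 3/5 of 1286463 = 771877.80, rounded up to 771878; 771,878 required, 771,878 in favor — approved.

Approved — every class gave the required vote.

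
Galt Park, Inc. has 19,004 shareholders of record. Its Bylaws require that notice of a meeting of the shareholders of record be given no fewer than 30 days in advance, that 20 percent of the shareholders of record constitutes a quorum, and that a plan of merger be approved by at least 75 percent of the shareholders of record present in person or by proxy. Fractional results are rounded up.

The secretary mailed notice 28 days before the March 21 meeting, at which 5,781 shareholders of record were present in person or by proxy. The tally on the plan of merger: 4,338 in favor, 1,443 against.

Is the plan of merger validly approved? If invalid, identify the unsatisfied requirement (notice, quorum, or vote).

Invalid — notice requirement not satisfied.

Notice: 28 days given; 30 required. Not satisfied.
Quorum: 20% of 19,004 = 3,800.80, rounded up to 3,801; 5,781 present. Satisfied.
Vote: requires three-fourths of those present (5,781); 3/4 of 5781 = 4335.75, rounded up to 4336, so 4,336 needed; 4,338 in favor. Satisfied.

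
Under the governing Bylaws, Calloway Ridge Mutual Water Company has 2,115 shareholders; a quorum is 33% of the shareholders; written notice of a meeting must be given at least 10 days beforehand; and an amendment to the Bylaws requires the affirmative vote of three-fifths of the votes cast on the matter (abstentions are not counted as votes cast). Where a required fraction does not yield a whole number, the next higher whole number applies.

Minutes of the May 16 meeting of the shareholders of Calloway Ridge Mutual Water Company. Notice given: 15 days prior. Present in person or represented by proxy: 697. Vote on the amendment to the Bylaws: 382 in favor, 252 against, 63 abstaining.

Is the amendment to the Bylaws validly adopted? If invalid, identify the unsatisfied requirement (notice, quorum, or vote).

Notice: 15 days given; 10 required. Satisfied.
Quorum: 33% of 2,115 = 697.95, rounded up to 698; 697 present. Not satisfied.
Vote: requires three-fifths of the votes cast (697 − 63 abstaining = 634); 3/5 of 634 = 380.40, rounded up to 381, so 381 needed; 382 in favor. Satisfied.

Invalid — quorum requirement not satisfied.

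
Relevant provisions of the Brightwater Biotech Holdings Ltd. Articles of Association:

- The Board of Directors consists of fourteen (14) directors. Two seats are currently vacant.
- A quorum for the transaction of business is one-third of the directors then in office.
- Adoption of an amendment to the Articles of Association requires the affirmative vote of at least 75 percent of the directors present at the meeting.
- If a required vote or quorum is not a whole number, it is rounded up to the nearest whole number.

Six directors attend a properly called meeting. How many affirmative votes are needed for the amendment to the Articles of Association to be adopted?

5

The amendment to the Articles of Association requires three-fourths of the directors present (6).
3/4 of 6 = 4.50, rounded up to 5.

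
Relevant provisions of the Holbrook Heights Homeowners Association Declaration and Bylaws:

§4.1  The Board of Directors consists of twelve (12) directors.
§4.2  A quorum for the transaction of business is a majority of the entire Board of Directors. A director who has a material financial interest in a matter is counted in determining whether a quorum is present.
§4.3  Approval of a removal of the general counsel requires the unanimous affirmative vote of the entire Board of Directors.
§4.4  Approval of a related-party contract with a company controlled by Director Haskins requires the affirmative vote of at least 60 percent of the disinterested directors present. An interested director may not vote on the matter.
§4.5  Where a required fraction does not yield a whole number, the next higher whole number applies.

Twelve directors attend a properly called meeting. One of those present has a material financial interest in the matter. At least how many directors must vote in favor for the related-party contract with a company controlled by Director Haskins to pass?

7

The related-party contract with a company controlled by Director Haskins requires three-fifths of the disinterested directors present (12 − 1 = 11).
3/5 of 11 = 6.60, rounded up to 7.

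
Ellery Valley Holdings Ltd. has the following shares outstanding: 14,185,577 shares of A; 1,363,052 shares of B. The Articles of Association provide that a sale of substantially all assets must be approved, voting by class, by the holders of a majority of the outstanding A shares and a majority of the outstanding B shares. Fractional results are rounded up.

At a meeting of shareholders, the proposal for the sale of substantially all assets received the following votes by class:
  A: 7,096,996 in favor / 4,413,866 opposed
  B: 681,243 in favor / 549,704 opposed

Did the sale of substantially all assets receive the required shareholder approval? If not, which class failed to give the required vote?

Not approved — the B shares did not give the required vote.

A: a majority of 14185577 is 7092789; 7,092,789 required, 7,096,996 in favor — approved.
B: a majority of 1363052 is 681527; 681,527 required, 681,243 in favor — not approved.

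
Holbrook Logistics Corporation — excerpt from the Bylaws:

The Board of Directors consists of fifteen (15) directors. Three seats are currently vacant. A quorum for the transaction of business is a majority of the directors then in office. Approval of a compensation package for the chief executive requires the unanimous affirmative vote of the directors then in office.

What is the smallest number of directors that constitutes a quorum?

7

A majority of 12 is 7.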